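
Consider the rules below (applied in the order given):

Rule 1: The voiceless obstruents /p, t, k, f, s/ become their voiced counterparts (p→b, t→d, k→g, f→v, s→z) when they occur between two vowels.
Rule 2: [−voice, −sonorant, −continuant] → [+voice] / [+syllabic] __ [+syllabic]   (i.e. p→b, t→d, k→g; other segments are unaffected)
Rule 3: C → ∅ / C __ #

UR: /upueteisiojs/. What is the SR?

ubuedeizioj

Rule 1 (intervocalic voicing): /p/ is a voiceless obstruent between vowels /u/ and /u/, so it voices to [b]. /t/ is a voiceless obstruent between vowels /e/ and /e/, so it voices to [d]. /s/ is a voiceless obstruent between vowels /i/ and /i/, so it voices to [z]. /upueteisiojs/ → ubuedeiziojs.
Rule 2 (intervocalic voicing): no segment meets the environment; /ubuedeiziojs/ is unchanged.
Rule 3 (final cluster simplification): /s/ is the second consonant of a word-final cluster /js/, so it deletes. /ubuedeiziojs/ → ubuedeizioj.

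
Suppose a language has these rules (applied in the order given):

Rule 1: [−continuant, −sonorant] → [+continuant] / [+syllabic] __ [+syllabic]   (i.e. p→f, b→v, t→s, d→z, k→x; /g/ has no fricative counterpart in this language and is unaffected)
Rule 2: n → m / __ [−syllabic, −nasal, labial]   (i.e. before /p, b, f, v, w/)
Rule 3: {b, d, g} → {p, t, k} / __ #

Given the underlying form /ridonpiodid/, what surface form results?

Rule 1 (intervocalic spirantization): /d/ is a stop between vowels /i/ and /o/, so it spirantizes to the fricative [z]. /d/ is a stop between vowels /o/ and /i/, so it spirantizes to the fricative [z]. /ridonpiodid/ → rizonpiozid.
Rule 2 (nasal place assimilation): /n/ precedes the labial consonant /p/, so it assimilates in place to [m]. /rizonpiozid/ → rizompiozid.
Rule 3 (final devoicing): /d/ is a voiced stop in word-final position, so it devoices to [t]. /rizompiozid/ → rizompiozit.

rizompiozit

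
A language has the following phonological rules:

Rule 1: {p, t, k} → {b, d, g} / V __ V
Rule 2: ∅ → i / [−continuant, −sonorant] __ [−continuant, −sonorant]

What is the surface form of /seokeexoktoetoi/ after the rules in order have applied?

seogeexokitoedoi

Rule 1 (intervocalic voicing): /k/ is a voiceless stop between vowels /o/ and /e/, so it voices to [g]. /t/ is a voiceless stop between vowels /e/ and /o/, so it voices to [d]. /seokeexoktoetoi/ → seogeexoktoedoi.
Rule 2 (stop-cluster i-epenthesis): /k/ and /t/ form a stop–stop cluster, so [i] is inserted between them. /seogeexoktoedoi/ → seogeexokitoedoi.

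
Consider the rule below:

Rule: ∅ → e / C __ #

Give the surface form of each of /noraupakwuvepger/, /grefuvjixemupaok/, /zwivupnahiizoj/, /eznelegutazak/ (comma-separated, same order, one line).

noraupakwuvepgere, grefuvjixemupaoke, zwivupnahiizoje, eznelegutazake

/noraupakwuvepger/: the form ends in the consonant /r/, so [e] is inserted word-finally. → [noraupakwuvepgere].
/grefuvjixemupaok/: the form ends in the consonant /k/, so [e] is inserted word-finally. → [grefuvjixemupaoke].
/zwivupnahiizoj/: the form ends in the consonant /j/, so [e] is inserted word-finally. → [zwivupnahiizoje].
/eznelegutazak/: the form ends in the consonant /k/, so [e] is inserted word-finally. → [eznelegutazake].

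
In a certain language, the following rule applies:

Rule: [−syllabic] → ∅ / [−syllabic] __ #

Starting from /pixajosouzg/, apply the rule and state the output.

/g/ is the second consonant of a word-final cluster /zg/, so it deletes.
Surface form: [pixajosouz].

pixajosouz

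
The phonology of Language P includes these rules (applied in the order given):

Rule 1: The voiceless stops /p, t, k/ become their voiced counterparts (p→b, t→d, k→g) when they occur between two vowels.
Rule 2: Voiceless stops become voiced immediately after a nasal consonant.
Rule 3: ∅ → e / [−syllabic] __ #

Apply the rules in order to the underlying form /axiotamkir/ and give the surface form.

axiodamgire

Rule 1 (intervocalic voicing): /t/ is a voiceless stop between vowels /o/ and /a/, so it voices to [d]. /axiotamkir/ → axiodamkir.
Rule 2 (post-nasal voicing): /k/ is a voiceless stop immediately after the nasal /m/, so it voices to [g]. /axiodamkir/ → axiodamgir.
Rule 3 (final e-epenthesis): the form ends in the consonant /r/, so [e] is inserted word-finally. /axiodamgir/ → axiodamgire.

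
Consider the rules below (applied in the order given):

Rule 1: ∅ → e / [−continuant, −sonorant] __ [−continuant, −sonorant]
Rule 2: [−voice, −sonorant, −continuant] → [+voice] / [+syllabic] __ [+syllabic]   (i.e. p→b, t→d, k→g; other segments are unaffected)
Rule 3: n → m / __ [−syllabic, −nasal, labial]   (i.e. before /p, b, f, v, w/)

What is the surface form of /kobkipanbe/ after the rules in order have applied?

kobegibambe

Rule 1 (stop-cluster e-epenthesis): /b/ and /k/ form a stop–stop cluster, so [e] is inserted between them. /kobkipanbe/ → kobekipanbe.
Rule 2 (intervocalic voicing): /k/ is a voiceless stop between vowels /e/ and /i/, so it voices to [g]. /p/ is a voiceless stop between vowels /i/ and /a/, so it voices to [b]. /kobekipanbe/ → kobegibanbe.
Rule 3 (nasal place assimilation): /n/ precedes the labial consonant /b/, so it assimilates in place to [m]. /kobegibanbe/ → kobegibambe.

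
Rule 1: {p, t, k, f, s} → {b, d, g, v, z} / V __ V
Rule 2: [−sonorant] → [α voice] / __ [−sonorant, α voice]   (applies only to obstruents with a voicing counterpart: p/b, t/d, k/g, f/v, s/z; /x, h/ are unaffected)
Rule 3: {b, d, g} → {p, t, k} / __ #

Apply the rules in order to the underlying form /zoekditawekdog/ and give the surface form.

zoegdidawegdok

Rule 1 (intervocalic voicing): /t/ is a voiceless obstruent between vowels /i/ and /a/, so it voices to [d]. /zoekditawekdog/ → zoekdidawekdog.
Rule 2 (regressive voicing assimilation): /k/ precedes the voiced obstruent /d/, so it voices to [g] by assimilation. /k/ precedes the voiced obstruent /d/, so it voices to [g] by assimilation. /zoekdidawekdog/ → zoegdidawegdog.
Rule 3 (final devoicing): /g/ is a voiced stop in word-final position, so it devoices to [k]. /zoegdidawegdog/ → zoegdidawegdok.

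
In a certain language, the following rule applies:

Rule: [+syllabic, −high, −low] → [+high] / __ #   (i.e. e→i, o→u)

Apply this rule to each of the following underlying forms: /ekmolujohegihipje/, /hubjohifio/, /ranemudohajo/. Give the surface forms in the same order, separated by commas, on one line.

ekmolujohegihipji, hubjohifiu, ranemudohaju

/ekmolujohegihipje/: /e/ is a mid vowel in word-final position, so it raises to [i]. → [ekmolujohegihipji].
/hubjohifio/: /o/ is a mid vowel in word-final position, so it raises to [u]. → [hubjohifiu].
/ranemudohajo/: /o/ is a mid vowel in word-final position, so it raises to [u]. → [ranemudohaju].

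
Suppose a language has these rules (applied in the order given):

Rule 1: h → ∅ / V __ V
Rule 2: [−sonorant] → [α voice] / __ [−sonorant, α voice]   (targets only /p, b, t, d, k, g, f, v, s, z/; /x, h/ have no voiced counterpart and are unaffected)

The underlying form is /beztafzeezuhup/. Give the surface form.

Rule 1 (intervocalic h-deletion): /h/ occurs between vowels /u/ and /u/, so it deletes. /beztafzeezuhup/ → beztafzeezuup.
Rule 2 (regressive voicing assimilation): /z/ precedes the voiceless obstruent /t/, so it devoices to [s] by assimilation. /f/ precedes the voiced obstruent /z/, so it voices to [v] by assimilation. /beztafzeezuup/ → bestavzeezuup.

bestavzeezuup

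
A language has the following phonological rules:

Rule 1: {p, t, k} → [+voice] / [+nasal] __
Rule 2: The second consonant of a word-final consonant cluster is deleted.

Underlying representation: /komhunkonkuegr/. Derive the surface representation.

komhungongueg

Rule 1 (post-nasal voicing): /k/ is a voiceless stop immediately after the nasal /n/, so it voices to [g]. /k/ is a voiceless stop immediately after the nasal /n/, so it voices to [g]. /komhunkonkuegr/ → komhungonguegr.
Rule 2 (final cluster simplification): /r/ is the second consonant of a word-final cluster /gr/, so it deletes. /komhungonguegr/ → komhungongueg.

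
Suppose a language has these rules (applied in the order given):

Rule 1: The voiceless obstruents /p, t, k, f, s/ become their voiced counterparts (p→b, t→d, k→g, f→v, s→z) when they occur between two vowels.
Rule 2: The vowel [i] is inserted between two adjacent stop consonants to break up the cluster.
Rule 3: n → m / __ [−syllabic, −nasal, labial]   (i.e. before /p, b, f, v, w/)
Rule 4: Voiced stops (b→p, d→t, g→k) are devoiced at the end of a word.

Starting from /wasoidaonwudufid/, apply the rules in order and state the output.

Rule 1 (intervocalic voicing): /s/ is a voiceless obstruent between vowels /a/ and /o/, so it voices to [z]. /f/ is a voiceless obstruent between vowels /u/ and /i/, so it voices to [v]. /wasoidaonwudufid/ → wazoidaonwuduvid.
Rule 2 (stop-cluster i-epenthesis): no segment meets the environment; /wazoidaonwuduvid/ is unchanged.
Rule 3 (nasal place assimilation): /n/ precedes the labial consonant /w/, so it assimilates in place to [m]. /wazoidaonwuduvid/ → wazoidaomwuduvid.
Rule 4 (final devoicing): /d/ is a voiced stop in word-final position, so it devoices to [t]. /wazoidaomwuduvid/ → wazoidaomwuduvit.

wazoidaomwuduvit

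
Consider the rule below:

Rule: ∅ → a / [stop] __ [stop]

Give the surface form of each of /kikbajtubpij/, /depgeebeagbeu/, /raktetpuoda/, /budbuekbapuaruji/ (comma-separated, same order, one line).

kikabajtubapij, depageebeagabeu, rakatetapuoda, budabuekabapuaruji

/kikbajtubpij/: /k/ and /b/ form a stop–stop cluster, so [a] is inserted between them. /b/ and /p/ form a stop–stop cluster, so [a] is inserted between them. → [kikabajtubapij].
/depgeebeagbeu/: /p/ and /g/ form a stop–stop cluster, so [a] is inserted between them. /g/ and /b/ form a stop–stop cluster, so [a] is inserted between them. → [depageebeagabeu].
/raktetpuoda/: /k/ and /t/ form a stop–stop cluster, so [a] is inserted between them. /t/ and /p/ form a stop–stop cluster, so [a] is inserted between them. → [rakatetapuoda].
/budbuekbapuaruji/: /d/ and /b/ form a stop–stop cluster, so [a] is inserted between them. /k/ and /b/ form a stop–stop cluster, so [a] is inserted between them. → [budabuekabapuaruji].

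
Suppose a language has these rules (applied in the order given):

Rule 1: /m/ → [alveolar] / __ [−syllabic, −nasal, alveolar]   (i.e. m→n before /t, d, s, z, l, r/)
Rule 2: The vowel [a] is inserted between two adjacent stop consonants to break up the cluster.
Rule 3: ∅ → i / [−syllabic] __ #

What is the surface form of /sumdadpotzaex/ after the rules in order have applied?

Rule 1 (nasal place assimilation): /m/ precedes the alveolar consonant /d/, so it assimilates in place to [n]. /sumdadpotzaex/ → sundadpotzaex.
Rule 2 (stop-cluster a-epenthesis): /d/ and /p/ form a stop–stop cluster, so [a] is inserted between them. /sundadpotzaex/ → sundadapotzaex.
Rule 3 (final i-epenthesis): the form ends in the consonant /x/, so [i] is inserted word-finally. /sundadapotzaex/ → sundadapotzaexi.

sundadapotzaexi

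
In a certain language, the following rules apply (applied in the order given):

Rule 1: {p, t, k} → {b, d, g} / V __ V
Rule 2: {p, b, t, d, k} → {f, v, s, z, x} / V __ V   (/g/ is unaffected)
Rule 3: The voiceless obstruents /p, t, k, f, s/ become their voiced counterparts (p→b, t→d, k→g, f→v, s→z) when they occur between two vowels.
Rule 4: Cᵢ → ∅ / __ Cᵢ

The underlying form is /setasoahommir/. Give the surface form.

Rule 1 (intervocalic voicing): /t/ is a voiceless stop between vowels /e/ and /a/, so it voices to [d]. /setasoahommir/ → sedasoahommir.
Rule 2 (intervocalic spirantization): /d/ is a stop between vowels /e/ and /a/, so it spirantizes to the fricative [z]. /sedasoahommir/ → sezasoahommir.
Rule 3 (intervocalic voicing): /s/ is a voiceless obstruent between vowels /a/ and /o/, so it voices to [z]. /sezasoahommir/ → sezazoahommir.
Rule 4 (degemination): /mm/ is a geminate; the first /m/ deletes. /sezazoahommir/ → sezazoahomir.

sezazoahomir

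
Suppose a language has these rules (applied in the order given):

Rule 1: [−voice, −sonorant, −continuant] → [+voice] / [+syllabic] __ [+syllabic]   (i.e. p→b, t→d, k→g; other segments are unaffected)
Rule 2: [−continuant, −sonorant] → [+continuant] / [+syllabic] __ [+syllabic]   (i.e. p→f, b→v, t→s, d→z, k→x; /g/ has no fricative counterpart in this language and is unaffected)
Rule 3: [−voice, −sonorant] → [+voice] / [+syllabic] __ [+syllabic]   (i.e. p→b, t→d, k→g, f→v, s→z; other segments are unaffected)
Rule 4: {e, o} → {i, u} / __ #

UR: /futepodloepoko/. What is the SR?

fuzevodloevogu

Rule 1 (intervocalic voicing): /t/ is a voiceless stop between vowels /u/ and /e/, so it voices to [d]. /p/ is a voiceless stop between vowels /e/ and /o/, so it voices to [b]. /p/ is a voiceless stop between vowels /e/ and /o/, so it voices to [b]. /k/ is a voiceless stop between vowels /o/ and /o/, so it voices to [g]. /futepodloepoko/ → fudebodloebogo.
Rule 2 (intervocalic spirantization): /d/ is a stop between vowels /u/ and /e/, so it spirantizes to the fricative [z]. /b/ is a stop between vowels /e/ and /o/, so it spirantizes to the fricative [v]. /b/ is a stop between vowels /e/ and /o/, so it spirantizes to the fricative [v]. /fudebodloebogo/ → fuzevodloevogo.
Rule 3 (intervocalic voicing): no segment meets the environment; /fuzevodloevogo/ is unchanged.
Rule 4 (final vowel raising): /o/ is a mid vowel in word-final position, so it raises to [u]. /fuzevodloevogo/ → fuzevodloevogu.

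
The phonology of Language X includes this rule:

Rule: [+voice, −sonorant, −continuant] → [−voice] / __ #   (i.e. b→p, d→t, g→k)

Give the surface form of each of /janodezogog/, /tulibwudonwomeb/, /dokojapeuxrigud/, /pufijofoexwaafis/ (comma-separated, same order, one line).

janodezogok, tulibwudonwomep, dokojapeuxrigut, pufijofoexwaafis

/janodezogog/: /g/ is a voiced stop in word-final position, so it devoices to [k]. → [janodezogok].
/tulibwudonwomeb/: /b/ is a voiced stop in word-final position, so it devoices to [p]. → [tulibwudonwomep].
/dokojapeuxrigud/: /d/ is a voiced stop in word-final position, so it devoices to [t]. → [dokojapeuxrigut].
/pufijofoexwaafis/: the rule's environment is not met; surfaces unchanged as [pufijofoexwaafis].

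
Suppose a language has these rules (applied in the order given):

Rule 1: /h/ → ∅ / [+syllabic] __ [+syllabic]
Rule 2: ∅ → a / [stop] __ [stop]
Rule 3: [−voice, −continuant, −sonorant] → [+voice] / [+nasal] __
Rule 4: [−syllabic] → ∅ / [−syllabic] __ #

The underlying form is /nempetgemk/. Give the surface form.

Rule 1 (intervocalic h-deletion): no segment meets the environment; /nempetgemk/ is unchanged.
Rule 2 (stop-cluster a-epenthesis): /t/ and /g/ form a stop–stop cluster, so [a] is inserted between them. /nempetgemk/ → nempetagemk.
Rule 3 (post-nasal voicing): /p/ is a voiceless stop immediately after the nasal /m/, so it voices to [b]. /k/ is a voiceless stop immediately after the nasal /m/, so it voices to [g]. /nempetagemk/ → nembetagemg.
Rule 4 (final cluster simplification): /g/ is the second consonant of a word-final cluster /mg/, so it deletes. /nembetagemg/ → nembetagem.

nembetagem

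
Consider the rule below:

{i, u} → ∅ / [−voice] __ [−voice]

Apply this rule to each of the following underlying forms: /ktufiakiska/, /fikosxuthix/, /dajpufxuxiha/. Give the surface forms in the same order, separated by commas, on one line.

/ktufiakiska/: /u/ is a high vowel flanked by voiceless consonants /t/ and /f/, so it deletes. /i/ is a high vowel flanked by voiceless consonants /k/ and /s/, so it deletes. → [ktfiakska].
/fikosxuthix/: /i/ is a high vowel flanked by voiceless consonants /f/ and /k/, so it deletes. /u/ is a high vowel flanked by voiceless consonants /x/ and /t/, so it deletes. /i/ is a high vowel flanked by voiceless consonants /h/ and /x/, so it deletes. → [fkosxthx].
/dajpufxuxiha/: /u/ is a high vowel flanked by voiceless consonants /p/ and /f/, so it deletes. /u/ is a high vowel flanked by voiceless consonants /x/ and /x/, so it deletes. /i/ is a high vowel flanked by voiceless consonants /x/ and /h/, so it deletes. → [dajpfxxha].

ktfiakska, fkosxthx, dajpfxxha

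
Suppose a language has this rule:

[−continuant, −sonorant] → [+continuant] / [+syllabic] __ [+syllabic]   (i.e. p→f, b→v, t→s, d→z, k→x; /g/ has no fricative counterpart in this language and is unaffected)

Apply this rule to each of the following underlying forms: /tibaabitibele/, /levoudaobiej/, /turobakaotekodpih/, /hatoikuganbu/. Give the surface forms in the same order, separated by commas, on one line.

tivaavisivele, levouzaoviej, turovaxaosexodpih, hasoixuganbu

/tibaabitibele/: /b/ is a stop between vowels /i/ and /a/, so it spirantizes to the fricative [v]. /b/ is a stop between vowels /a/ and /i/, so it spirantizes to the fricative [v]. /t/ is a stop between vowels /i/ and /i/, so it spirantizes to the fricative [s]. /b/ is a stop between vowels /i/ and /e/, so it spirantizes to the fricative [v]. → [tivaavisivele].
/levoudaobiej/: /d/ is a stop between vowels /u/ and /a/, so it spirantizes to the fricative [z]. /b/ is a stop between vowels /o/ and /i/, so it spirantizes to the fricative [v]. → [levouzaoviej].
/turobakaotekodpih/: /b/ is a stop between vowels /o/ and /a/, so it spirantizes to the fricative [v]. /k/ is a stop between vowels /a/ and /a/, so it spirantizes to the fricative [x]. /t/ is a stop between vowels /o/ and /e/, so it spirantizes to the fricative [s]. /k/ is a stop between vowels /e/ and /o/, so it spirantizes to the fricative [x]. → [turovaxaosexodpih].
/hatoikuganbu/: /t/ is a stop between vowels /a/ and /o/, so it spirantizes to the fricative [s]. /k/ is a stop between vowels /i/ and /u/, so it spirantizes to the fricative [x]. → [hasoixuganbu].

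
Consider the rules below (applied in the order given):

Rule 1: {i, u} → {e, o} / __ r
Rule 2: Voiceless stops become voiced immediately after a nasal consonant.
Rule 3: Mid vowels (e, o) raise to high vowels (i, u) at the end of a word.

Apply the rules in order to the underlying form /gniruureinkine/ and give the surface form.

gneruoreingini

Rule 1 (pre-rhotic lowering): /i/ is a high vowel immediately before /r/, so it lowers to [e]. /u/ is a high vowel immediately before /r/, so it lowers to [o]. /gniruureinkine/ → gneruoreinkine.
Rule 2 (post-nasal voicing): /k/ is a voiceless stop immediately after the nasal /n/, so it voices to [g]. /gneruoreinkine/ → gneruoreingine.
Rule 3 (final vowel raising): /e/ is a mid vowel in word-final position, so it raises to [i]. /gneruoreingine/ → gneruoreingini.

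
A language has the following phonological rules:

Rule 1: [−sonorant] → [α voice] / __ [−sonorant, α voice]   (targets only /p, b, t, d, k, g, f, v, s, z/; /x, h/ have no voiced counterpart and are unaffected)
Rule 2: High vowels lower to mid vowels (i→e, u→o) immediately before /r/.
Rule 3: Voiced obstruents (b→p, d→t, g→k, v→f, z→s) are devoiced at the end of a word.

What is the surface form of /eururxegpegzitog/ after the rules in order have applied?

eororxekpegzitok

Rule 1 (regressive voicing assimilation): /g/ precedes the voiceless obstruent /p/, so it devoices to [k] by assimilation. /eururxegpegzitog/ → eururxekpegzitog.
Rule 2 (pre-rhotic lowering): /u/ is a high vowel immediately before /r/, so it lowers to [o]. /u/ is a high vowel immediately before /r/, so it lowers to [o]. /eururxekpegzitog/ → eororxekpegzitog.
Rule 3 (final devoicing): /g/ is a voiced obstruent in word-final position, so it devoices to [k]. /eororxekpegzitog/ → eororxekpegzitok.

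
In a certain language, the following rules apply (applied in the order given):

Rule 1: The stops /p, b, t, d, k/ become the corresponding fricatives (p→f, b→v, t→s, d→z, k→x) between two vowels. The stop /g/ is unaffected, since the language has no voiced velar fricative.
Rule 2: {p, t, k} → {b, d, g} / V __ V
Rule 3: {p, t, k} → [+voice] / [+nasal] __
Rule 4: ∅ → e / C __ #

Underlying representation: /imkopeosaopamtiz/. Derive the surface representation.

Rule 1 (intervocalic spirantization): /p/ is a stop between vowels /o/ and /e/, so it spirantizes to the fricative [f]. /p/ is a stop between vowels /o/ and /a/, so it spirantizes to the fricative [f]. /imkopeosaopamtiz/ → imkofeosaofamtiz.
Rule 2 (intervocalic voicing): no segment meets the environment; /imkofeosaofamtiz/ is unchanged.
Rule 3 (post-nasal voicing): /k/ is a voiceless stop immediately after the nasal /m/, so it voices to [g]. /t/ is a voiceless stop immediately after the nasal /m/, so it voices to [d]. /imkofeosaofamtiz/ → imgofeosaofamdiz.
Rule 4 (final e-epenthesis): the form ends in the consonant /z/, so [e] is inserted word-finally. /imgofeosaofamdiz/ → imgofeosaofamdize.

imgofeosaofamdize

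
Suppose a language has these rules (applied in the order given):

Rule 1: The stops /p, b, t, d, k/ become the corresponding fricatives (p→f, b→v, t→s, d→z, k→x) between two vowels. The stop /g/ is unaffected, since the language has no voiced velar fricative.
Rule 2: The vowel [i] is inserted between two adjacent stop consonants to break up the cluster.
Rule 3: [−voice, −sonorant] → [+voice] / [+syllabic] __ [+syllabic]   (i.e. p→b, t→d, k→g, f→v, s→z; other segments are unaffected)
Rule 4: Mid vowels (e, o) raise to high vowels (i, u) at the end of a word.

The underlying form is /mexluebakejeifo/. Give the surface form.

Rule 1 (intervocalic spirantization): /b/ is a stop between vowels /e/ and /a/, so it spirantizes to the fricative [v]. /k/ is a stop between vowels /a/ and /e/, so it spirantizes to the fricative [x]. /mexluebakejeifo/ → mexluevaxejeifo.
Rule 2 (stop-cluster i-epenthesis): no segment meets the environment; /mexluevaxejeifo/ is unchanged.
Rule 3 (intervocalic voicing): /f/ is a voiceless obstruent between vowels /i/ and /o/, so it voices to [v]. /mexluevaxejeifo/ → mexluevaxejeivo.
Rule 4 (final vowel raising): /o/ is a mid vowel in word-final position, so it raises to [u]. /mexluevaxejeivo/ → mexluevaxejeivu.

mexluevaxejeivu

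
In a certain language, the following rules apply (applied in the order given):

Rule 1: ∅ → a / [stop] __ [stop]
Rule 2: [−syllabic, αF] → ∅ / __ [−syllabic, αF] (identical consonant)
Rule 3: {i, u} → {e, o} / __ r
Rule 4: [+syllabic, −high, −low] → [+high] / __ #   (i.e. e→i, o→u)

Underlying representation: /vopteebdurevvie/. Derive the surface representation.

vopateebadorevii

Rule 1 (stop-cluster a-epenthesis): /p/ and /t/ form a stop–stop cluster, so [a] is inserted between them. /b/ and /d/ form a stop–stop cluster, so [a] is inserted between them. /vopteebdurevvie/ → vopateebadurevvie.
Rule 2 (degemination): /vv/ is a geminate; the first /v/ deletes. /vopateebadurevvie/ → vopateebadurevie.
Rule 3 (pre-rhotic lowering): /u/ is a high vowel immediately before /r/, so it lowers to [o]. /vopateebadurevie/ → vopateebadorevie.
Rule 4 (final vowel raising): /e/ is a mid vowel in word-final position, so it raises to [i]. /vopateebadorevie/ → vopateebadorevii.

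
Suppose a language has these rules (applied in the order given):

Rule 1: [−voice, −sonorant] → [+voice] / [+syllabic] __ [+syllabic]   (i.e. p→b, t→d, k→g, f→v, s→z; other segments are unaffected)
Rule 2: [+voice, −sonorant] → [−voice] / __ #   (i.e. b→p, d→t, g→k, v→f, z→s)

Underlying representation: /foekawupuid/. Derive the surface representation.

foegawubuit

Rule 1 (intervocalic voicing): /k/ is a voiceless obstruent between vowels /e/ and /a/, so it voices to [g]. /p/ is a voiceless obstruent between vowels /u/ and /u/, so it voices to [b]. /foekawupuid/ → foegawubuid.
Rule 2 (final devoicing): /d/ is a voiced obstruent in word-final position, so it devoices to [t]. /foegawubuid/ → foegawubuit.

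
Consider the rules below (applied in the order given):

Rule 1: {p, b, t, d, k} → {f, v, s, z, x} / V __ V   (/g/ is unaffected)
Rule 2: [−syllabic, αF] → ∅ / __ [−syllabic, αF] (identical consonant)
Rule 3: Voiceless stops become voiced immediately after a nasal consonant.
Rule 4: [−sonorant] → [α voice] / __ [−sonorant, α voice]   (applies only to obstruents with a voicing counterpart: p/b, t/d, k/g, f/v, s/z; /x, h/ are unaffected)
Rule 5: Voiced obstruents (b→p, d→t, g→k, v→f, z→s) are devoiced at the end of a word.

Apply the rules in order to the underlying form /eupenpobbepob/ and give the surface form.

eufenbobefop

Rule 1 (intervocalic spirantization): /p/ is a stop between vowels /u/ and /e/, so it spirantizes to the fricative [f]. /p/ is a stop between vowels /e/ and /o/, so it spirantizes to the fricative [f]. /eupenpobbepob/ → eufenpobbefob.
Rule 2 (degemination): /bb/ is a geminate; the first /b/ deletes. /eufenpobbefob/ → eufenpobefob.
Rule 3 (post-nasal voicing): /p/ is a voiceless stop immediately after the nasal /n/, so it voices to [b]. /eufenpobefob/ → eufenbobefob.
Rule 4 (regressive voicing assimilation): no segment meets the environment; /eufenbobefob/ is unchanged.
Rule 5 (final devoicing): /b/ is a voiced obstruent in word-final position, so it devoices to [p]. /eufenbobefob/ → eufenbobefop.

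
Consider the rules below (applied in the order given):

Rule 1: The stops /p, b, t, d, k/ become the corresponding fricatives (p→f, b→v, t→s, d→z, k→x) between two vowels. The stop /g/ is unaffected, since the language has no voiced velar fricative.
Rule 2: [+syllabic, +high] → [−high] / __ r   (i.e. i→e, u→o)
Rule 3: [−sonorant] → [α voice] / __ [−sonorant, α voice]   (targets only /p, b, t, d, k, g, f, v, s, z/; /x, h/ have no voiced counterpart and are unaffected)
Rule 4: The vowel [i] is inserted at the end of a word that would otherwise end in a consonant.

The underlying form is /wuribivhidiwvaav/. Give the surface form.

Rule 1 (intervocalic spirantization): /b/ is a stop between vowels /i/ and /i/, so it spirantizes to the fricative [v]. /d/ is a stop between vowels /i/ and /i/, so it spirantizes to the fricative [z]. /wuribivhidiwvaav/ → wurivivhiziwvaav.
Rule 2 (pre-rhotic lowering): /u/ is a high vowel immediately before /r/, so it lowers to [o]. /wurivivhiziwvaav/ → worivivhiziwvaav.
Rule 3 (regressive voicing assimilation): /v/ precedes the voiceless obstruent /h/, so it devoices to [f] by assimilation. /worivivhiziwvaav/ → worivifhiziwvaav.
Rule 4 (final i-epenthesis): the form ends in the consonant /v/, so [i] is inserted word-finally. /worivifhiziwvaav/ → worivifhiziwvaavi.

worivifhiziwvaavi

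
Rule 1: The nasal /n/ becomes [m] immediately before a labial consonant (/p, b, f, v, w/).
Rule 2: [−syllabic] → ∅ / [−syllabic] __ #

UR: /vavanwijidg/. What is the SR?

Rule 1 (nasal place assimilation): /n/ precedes the labial consonant /w/, so it assimilates in place to [m]. /vavanwijidg/ → vavamwijidg.
Rule 2 (final cluster simplification): /g/ is the second consonant of a word-final cluster /dg/, so it deletes. /vavamwijidg/ → vavamwijid.

vavamwijid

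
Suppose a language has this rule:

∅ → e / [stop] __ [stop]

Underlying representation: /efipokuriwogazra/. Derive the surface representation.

efipokuriwogazra

No segment of /efipokuriwogazra/ meets the structural description of the rule, so the form surfaces unchanged.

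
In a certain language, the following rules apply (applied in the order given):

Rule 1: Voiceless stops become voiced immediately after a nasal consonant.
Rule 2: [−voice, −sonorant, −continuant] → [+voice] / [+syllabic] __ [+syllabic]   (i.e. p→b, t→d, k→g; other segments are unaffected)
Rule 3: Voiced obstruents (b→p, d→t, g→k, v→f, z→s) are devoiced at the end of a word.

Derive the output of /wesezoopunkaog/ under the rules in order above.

Rule 1 (post-nasal voicing): /k/ is a voiceless stop immediately after the nasal /n/, so it voices to [g]. /wesezoopunkaog/ → wesezoopungaog.
Rule 2 (intervocalic voicing): /p/ is a voiceless stop between vowels /o/ and /u/, so it voices to [b]. /wesezoopungaog/ → wesezoobungaog.
Rule 3 (final devoicing): /g/ is a voiced obstruent in word-final position, so it devoices to [k]. /wesezoobungaog/ → wesezoobungaok.

wesezoobungaok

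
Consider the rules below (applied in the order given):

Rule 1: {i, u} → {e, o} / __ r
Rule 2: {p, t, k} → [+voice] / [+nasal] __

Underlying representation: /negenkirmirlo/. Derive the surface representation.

negengermerlo

Rule 1 (pre-rhotic lowering): /i/ is a high vowel immediately before /r/, so it lowers to [e]. /i/ is a high vowel immediately before /r/, so it lowers to [e]. /negenkirmirlo/ → negenkermerlo.
Rule 2 (post-nasal voicing): /k/ is a voiceless stop immediately after the nasal /n/, so it voices to [g]. /negenkermerlo/ → negengermerlo.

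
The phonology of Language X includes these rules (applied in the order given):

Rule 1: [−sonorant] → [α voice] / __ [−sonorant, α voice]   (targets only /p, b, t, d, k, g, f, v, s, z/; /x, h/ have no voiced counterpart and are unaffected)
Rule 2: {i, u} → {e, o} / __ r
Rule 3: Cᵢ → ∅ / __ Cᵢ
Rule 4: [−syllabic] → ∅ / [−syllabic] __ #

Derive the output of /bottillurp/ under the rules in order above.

botilor

Rule 1 (regressive voicing assimilation): no segment meets the environment; /bottillurp/ is unchanged.
Rule 2 (pre-rhotic lowering): /u/ is a high vowel immediately before /r/, so it lowers to [o]. /bottillurp/ → bottillorp.
Rule 3 (degemination): /tt/ is a geminate; the first /t/ deletes. /ll/ is a geminate; the first /l/ deletes. /bottillorp/ → botilorp.
Rule 4 (final cluster simplification): /p/ is the second consonant of a word-final cluster /rp/, so it deletes. /botilorp/ → botilor.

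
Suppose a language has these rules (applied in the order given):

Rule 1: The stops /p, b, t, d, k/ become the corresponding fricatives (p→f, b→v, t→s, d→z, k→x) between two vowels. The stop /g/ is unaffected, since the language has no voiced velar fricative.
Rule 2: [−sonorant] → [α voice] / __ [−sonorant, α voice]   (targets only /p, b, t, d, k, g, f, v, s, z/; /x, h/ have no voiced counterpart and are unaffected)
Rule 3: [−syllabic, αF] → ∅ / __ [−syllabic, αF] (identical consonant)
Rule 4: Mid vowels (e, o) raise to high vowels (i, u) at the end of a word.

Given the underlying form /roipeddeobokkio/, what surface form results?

Rule 1 (intervocalic spirantization): /p/ is a stop between vowels /i/ and /e/, so it spirantizes to the fricative [f]. /b/ is a stop between vowels /o/ and /o/, so it spirantizes to the fricative [v]. /roipeddeobokkio/ → roifeddeovokkio.
Rule 2 (regressive voicing assimilation): no segment meets the environment; /roifeddeovokkio/ is unchanged.
Rule 3 (degemination): /dd/ is a geminate; the first /d/ deletes. /kk/ is a geminate; the first /k/ deletes. /roifeddeovokkio/ → roifedeovokio.
Rule 4 (final vowel raising): /o/ is a mid vowel in word-final position, so it raises to [u]. /roifedeovokio/ → roifedeovokiu.

roifedeovokiu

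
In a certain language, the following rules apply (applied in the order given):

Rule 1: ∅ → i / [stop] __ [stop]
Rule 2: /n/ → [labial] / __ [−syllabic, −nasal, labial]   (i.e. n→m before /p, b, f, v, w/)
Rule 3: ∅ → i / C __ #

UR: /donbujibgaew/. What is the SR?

dombujibigaewi

Rule 1 (stop-cluster i-epenthesis): /b/ and /g/ form a stop–stop cluster, so [i] is inserted between them. /donbujibgaew/ → donbujibigaew.
Rule 2 (nasal place assimilation): /n/ precedes the labial consonant /b/, so it assimilates in place to [m]. /donbujibigaew/ → dombujibigaew.
Rule 3 (final i-epenthesis): the form ends in the consonant /w/, so [i] is inserted word-finally. /dombujibigaew/ → dombujibigaewi.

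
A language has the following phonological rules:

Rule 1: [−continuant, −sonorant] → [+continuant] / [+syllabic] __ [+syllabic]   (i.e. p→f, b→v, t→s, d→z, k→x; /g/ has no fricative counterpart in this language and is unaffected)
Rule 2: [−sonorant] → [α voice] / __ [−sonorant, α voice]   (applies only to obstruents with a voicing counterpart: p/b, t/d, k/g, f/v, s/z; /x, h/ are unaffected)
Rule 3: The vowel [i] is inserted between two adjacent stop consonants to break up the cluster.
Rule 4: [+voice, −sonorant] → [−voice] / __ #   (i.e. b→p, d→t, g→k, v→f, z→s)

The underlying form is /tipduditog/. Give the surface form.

tibiduzisok

Rule 1 (intervocalic spirantization): /d/ is a stop between vowels /u/ and /i/, so it spirantizes to the fricative [z]. /t/ is a stop between vowels /i/ and /o/, so it spirantizes to the fricative [s]. /tipduditog/ → tipduzisog.
Rule 2 (regressive voicing assimilation): /p/ precedes the voiced obstruent /d/, so it voices to [b] by assimilation. /tipduzisog/ → tibduzisog.
Rule 3 (stop-cluster i-epenthesis): /b/ and /d/ form a stop–stop cluster, so [i] is inserted between them. /tibduzisog/ → tibiduzisog.
Rule 4 (final devoicing): /g/ is a voiced obstruent in word-final position, so it devoices to [k]. /tibiduzisog/ → tibiduzisok.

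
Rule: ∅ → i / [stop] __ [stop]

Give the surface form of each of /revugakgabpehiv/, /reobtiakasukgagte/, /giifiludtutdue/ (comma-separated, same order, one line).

/revugakgabpehiv/: /k/ and /g/ form a stop–stop cluster, so [i] is inserted between them. /b/ and /p/ form a stop–stop cluster, so [i] is inserted between them. → [revugakigabipehiv].
/reobtiakasukgagte/: /b/ and /t/ form a stop–stop cluster, so [i] is inserted between them. /k/ and /g/ form a stop–stop cluster, so [i] is inserted between them. /g/ and /t/ form a stop–stop cluster, so [i] is inserted between them. → [reobitiakasukigagite].
/giifiludtutdue/: /d/ and /t/ form a stop–stop cluster, so [i] is inserted between them. /t/ and /d/ form a stop–stop cluster, so [i] is inserted between them. → [giifiluditutidue].

revugakigabipehiv, reobitiakasukigagite, giifiluditutidue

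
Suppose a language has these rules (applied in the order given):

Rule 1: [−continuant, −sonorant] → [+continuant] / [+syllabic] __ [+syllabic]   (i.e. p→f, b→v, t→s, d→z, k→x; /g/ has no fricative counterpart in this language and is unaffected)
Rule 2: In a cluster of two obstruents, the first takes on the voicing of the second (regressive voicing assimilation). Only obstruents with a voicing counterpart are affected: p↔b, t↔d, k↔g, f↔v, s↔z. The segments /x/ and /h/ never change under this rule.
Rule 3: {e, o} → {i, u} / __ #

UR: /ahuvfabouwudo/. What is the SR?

Rule 1 (intervocalic spirantization): /b/ is a stop between vowels /a/ and /o/, so it spirantizes to the fricative [v]. /d/ is a stop between vowels /u/ and /o/, so it spirantizes to the fricative [z]. /ahuvfabouwudo/ → ahuvfavouwuzo.
Rule 2 (regressive voicing assimilation): /v/ precedes the voiceless obstruent /f/, so it devoices to [f] by assimilation. /ahuvfavouwuzo/ → ahuffavouwuzo.
Rule 3 (final vowel raising): /o/ is a mid vowel in word-final position, so it raises to [u]. /ahuffavouwuzo/ → ahuffavouwuzu.

ahuffavouwuzu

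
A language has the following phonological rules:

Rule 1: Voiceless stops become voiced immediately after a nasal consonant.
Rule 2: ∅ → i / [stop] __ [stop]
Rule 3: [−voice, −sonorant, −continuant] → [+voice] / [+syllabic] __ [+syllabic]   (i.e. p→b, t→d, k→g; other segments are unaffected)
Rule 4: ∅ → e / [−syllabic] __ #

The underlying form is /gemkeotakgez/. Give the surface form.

gemgeodagigeze

Rule 1 (post-nasal voicing): /k/ is a voiceless stop immediately after the nasal /m/, so it voices to [g]. /gemkeotakgez/ → gemgeotakgez.
Rule 2 (stop-cluster i-epenthesis): /k/ and /g/ form a stop–stop cluster, so [i] is inserted between them. /gemgeotakgez/ → gemgeotakigez.
Rule 3 (intervocalic voicing): /t/ is a voiceless stop between vowels /o/ and /a/, so it voices to [d]. /k/ is a voiceless stop between vowels /a/ and /i/, so it voices to [g]. /gemgeotakigez/ → gemgeodagigez.
Rule 4 (final e-epenthesis): the form ends in the consonant /z/, so [e] is inserted word-finally. /gemgeodagigez/ → gemgeodagigeze.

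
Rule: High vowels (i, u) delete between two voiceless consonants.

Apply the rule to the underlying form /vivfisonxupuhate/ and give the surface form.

/i/ is a high vowel flanked by voiceless consonants /f/ and /s/, so it deletes.
/u/ is a high vowel flanked by voiceless consonants /x/ and /p/, so it deletes.
/u/ is a high vowel flanked by voiceless consonants /p/ and /h/, so it deletes.
Surface form: [vivfsonxphate].

vivfsonxphate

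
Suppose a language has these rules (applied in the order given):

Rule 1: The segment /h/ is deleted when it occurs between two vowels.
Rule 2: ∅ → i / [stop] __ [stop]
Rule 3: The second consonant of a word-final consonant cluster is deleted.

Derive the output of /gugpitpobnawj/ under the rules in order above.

Rule 1 (intervocalic h-deletion): no segment meets the environment; /gugpitpobnawj/ is unchanged.
Rule 2 (stop-cluster i-epenthesis): /g/ and /p/ form a stop–stop cluster, so [i] is inserted between them. /t/ and /p/ form a stop–stop cluster, so [i] is inserted between them. /gugpitpobnawj/ → gugipitipobnawj.
Rule 3 (final cluster simplification): /j/ is the second consonant of a word-final cluster /wj/, so it deletes. /gugipitipobnawj/ → gugipitipobnaw.

gugipitipobnaw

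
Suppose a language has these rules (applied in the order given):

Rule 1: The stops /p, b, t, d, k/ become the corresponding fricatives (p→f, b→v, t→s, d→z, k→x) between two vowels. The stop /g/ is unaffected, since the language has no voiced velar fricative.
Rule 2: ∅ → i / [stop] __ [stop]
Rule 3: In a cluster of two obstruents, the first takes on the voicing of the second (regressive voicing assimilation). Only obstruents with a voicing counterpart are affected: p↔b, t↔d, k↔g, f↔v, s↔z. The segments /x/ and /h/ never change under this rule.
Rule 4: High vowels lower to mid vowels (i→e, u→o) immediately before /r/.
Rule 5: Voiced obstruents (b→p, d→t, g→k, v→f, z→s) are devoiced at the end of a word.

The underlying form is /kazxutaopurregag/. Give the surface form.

Rule 1 (intervocalic spirantization): /t/ is a stop between vowels /u/ and /a/, so it spirantizes to the fricative [s]. /p/ is a stop between vowels /o/ and /u/, so it spirantizes to the fricative [f]. /kazxutaopurregag/ → kazxusaofurregag.
Rule 2 (stop-cluster i-epenthesis): no segment meets the environment; /kazxusaofurregag/ is unchanged.
Rule 3 (regressive voicing assimilation): /z/ precedes the voiceless obstruent /x/, so it devoices to [s] by assimilation. /kazxusaofurregag/ → kasxusaofurregag.
Rule 4 (pre-rhotic lowering): /u/ is a high vowel immediately before /r/, so it lowers to [o]. /kasxusaofurregag/ → kasxusaoforregag.
Rule 5 (final devoicing): /g/ is a voiced obstruent in word-final position, so it devoices to [k]. /kasxusaoforregag/ → kasxusaoforregak.

kasxusaoforregak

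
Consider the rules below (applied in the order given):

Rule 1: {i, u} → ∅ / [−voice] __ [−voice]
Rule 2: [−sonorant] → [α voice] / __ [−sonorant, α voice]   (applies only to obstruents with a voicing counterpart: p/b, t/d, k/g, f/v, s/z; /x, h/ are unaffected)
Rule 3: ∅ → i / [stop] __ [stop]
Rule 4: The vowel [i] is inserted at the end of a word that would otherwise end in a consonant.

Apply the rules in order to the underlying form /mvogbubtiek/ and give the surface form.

Rule 1 (high vowel syncope): no segment meets the environment; /mvogbubtiek/ is unchanged.
Rule 2 (regressive voicing assimilation): /b/ precedes the voiceless obstruent /t/, so it devoices to [p] by assimilation. /mvogbubtiek/ → mvogbuptiek.
Rule 3 (stop-cluster i-epenthesis): /g/ and /b/ form a stop–stop cluster, so [i] is inserted between them. /p/ and /t/ form a stop–stop cluster, so [i] is inserted between them. /mvogbuptiek/ → mvogibupitiek.
Rule 4 (final i-epenthesis): the form ends in the consonant /k/, so [i] is inserted word-finally. /mvogibupitiek/ → mvogibupitieki.

mvogibupitieki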